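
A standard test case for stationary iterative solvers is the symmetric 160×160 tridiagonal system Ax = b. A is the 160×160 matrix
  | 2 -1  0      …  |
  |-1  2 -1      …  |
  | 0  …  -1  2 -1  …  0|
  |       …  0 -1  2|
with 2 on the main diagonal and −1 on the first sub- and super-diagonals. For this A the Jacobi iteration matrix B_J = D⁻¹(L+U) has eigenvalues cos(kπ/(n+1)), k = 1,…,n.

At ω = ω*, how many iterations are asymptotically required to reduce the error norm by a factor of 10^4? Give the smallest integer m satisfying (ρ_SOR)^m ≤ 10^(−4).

m = 236

B_J for the 160×160 system has eigenvalues cos(kπ/161); ρ_J = cos(π/161) = 0.9998096.
√(1−ρ_J²) = |sin(π/161)| = 0.0195118
ω* = 2/(1 + 0.0195118) = 2/1.0195118 = 1.9617232.
[ρ_SOR] ω* − 1 = 0.9617232.
Need (0.9617232)^m ≤ 10^(−4): m ≥ 4·ln10/|ln 0.9617232| = 9.21034/0.0390286 = 235.990 ⇒ m = 236.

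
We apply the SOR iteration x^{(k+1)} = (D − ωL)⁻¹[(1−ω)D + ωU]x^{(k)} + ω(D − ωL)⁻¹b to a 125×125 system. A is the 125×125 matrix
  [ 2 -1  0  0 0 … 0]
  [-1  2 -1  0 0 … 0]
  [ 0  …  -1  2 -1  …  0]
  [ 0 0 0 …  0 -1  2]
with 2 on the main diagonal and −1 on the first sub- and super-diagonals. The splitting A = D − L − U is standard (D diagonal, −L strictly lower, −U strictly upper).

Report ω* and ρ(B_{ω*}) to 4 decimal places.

With n=125, ρ(Jacobi) = cos(π/126) = 0.9997.
√(1−ρ_J²) = |sin(π/126)| = 0.02493
[ω*] 2 ÷ (1 + 0.02493) = 2 ÷ 1.02493 = 1.9514.
Hence ρ(B_{ω*}) = 1.9514 − 1 = 0.9514.

ω* = 1.9514, ρ_SOR = 0.9514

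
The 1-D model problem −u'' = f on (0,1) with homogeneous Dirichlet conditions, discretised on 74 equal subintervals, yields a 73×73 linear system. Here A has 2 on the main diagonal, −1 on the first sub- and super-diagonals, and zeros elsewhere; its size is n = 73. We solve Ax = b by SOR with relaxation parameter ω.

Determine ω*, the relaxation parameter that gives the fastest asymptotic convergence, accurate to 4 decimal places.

[ρ_J] n=73: ρ(B_J) = cos(π/(n+1)) = cos(π/74) = 0.9991.
√(1−ρ_J²) = |sin(π/74)| = 0.04244
[ω*] 2 ÷ (1 + 0.04244) = 2 ÷ 1.04244 = 1.9186.
ρ(B_{ω*}) = ω*−1 = 0.9186

ω* = 1.9186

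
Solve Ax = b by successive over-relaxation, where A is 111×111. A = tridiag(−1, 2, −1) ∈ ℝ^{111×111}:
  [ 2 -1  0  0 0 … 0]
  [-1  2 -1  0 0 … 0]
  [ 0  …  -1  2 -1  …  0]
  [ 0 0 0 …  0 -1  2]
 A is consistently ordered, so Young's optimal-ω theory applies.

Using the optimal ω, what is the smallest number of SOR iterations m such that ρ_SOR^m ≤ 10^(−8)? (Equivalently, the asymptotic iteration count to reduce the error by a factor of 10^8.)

m = 329

With n=111, ρ(Jacobi) = cos(π/112) = 0.9996066.
1 − cos²(π/112) = sin²(π/112) ⇒ √(1−ρ_J²) = sin(π/112) = 0.0280463.
ω* = 2/(1+0.0280463) = 1.9454377
Hence ρ(B_{ω*}) = 1.9454377 − 1 = 0.9454377.
For 8 digits: m = 8·ln10 / (−ln 0.9454377) = 18.4207/0.0561073 = 328.312; round up → m = 329.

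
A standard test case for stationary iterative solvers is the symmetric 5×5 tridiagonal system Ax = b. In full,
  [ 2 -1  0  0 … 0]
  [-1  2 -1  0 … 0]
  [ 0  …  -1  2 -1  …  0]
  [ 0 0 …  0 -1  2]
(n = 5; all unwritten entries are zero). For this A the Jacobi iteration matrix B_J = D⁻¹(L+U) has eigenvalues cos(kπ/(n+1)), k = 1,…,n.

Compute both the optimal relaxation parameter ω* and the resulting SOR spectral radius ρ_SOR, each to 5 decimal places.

[ρ_J] n=5: ρ(B_J) = cos(π/(n+1)) = cos(π/6) = 0.86603.
1 − cos²(π/6) = sin²(π/6) ⇒ √(1−ρ_J²) = sin(π/6) = 0.500000.
ω* = 2/(1+0.500000) = 1.33333
ρ(B_{ω*}) = ω*−1 = 0.33333

ω* = 1.33333, ρ_SOR = 0.33333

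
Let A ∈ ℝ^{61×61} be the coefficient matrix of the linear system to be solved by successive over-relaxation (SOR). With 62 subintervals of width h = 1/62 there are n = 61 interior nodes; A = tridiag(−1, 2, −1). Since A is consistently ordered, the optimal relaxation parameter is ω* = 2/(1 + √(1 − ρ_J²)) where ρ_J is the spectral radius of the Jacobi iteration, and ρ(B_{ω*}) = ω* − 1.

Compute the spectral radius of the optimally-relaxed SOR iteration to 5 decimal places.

ρ_J = max_k |cos(kπ/62)| = cos(π/62) = 0.99872
√(1 − cos²(π/62)) = sin(π/62) ≈ 0.050649.
[ω*] 2 ÷ (1 + 0.050649) = 2 ÷ 1.050649 = 1.90359.
ρ_SOR = ω* − 1 ≈ 0.90359.

ρ_SOR = 0.90359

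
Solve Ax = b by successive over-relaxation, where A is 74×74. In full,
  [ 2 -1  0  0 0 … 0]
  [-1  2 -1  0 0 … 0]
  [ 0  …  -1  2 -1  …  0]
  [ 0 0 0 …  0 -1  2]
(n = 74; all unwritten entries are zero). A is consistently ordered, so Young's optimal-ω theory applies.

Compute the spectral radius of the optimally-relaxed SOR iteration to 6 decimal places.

ρ_SOR = 0.919615

n=74: λ(B_J) = 1 − λ(A)/2 = cos(kπ/75); k=1 gives ρ_J = 0.999123.
√(1−ρ_J²) = |sin(π/75)| = 0.0418757
ω* = 2 / (1 + 0.0418757) = 2 / 1.0418757 ≈ 1.919615.
At ω = 1.919615 every |λ(B_ω)| = ω−1, so ρ_SOR = 0.919615.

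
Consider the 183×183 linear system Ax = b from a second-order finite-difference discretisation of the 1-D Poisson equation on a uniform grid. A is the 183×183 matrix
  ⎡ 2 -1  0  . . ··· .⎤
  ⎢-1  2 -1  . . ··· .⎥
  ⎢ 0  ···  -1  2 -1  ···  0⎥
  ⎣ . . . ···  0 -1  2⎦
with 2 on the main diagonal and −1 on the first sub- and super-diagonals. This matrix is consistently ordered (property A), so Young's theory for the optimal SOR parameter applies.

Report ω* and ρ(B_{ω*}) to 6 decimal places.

B_J for the 183×183 system has eigenvalues cos(kπ/184); ρ_J = cos(π/184) = 0.999854.
1 − cos²(π/184) = sin²(π/184) ⇒ √(1−ρ_J²) = sin(π/184) = 0.0170730.
So ω* = 2/1.0170730 = 1.966427 (Young).
[ρ_SOR] ω* − 1 = 0.966427.

ω* = 1.966427, ρ_SOR = 0.966427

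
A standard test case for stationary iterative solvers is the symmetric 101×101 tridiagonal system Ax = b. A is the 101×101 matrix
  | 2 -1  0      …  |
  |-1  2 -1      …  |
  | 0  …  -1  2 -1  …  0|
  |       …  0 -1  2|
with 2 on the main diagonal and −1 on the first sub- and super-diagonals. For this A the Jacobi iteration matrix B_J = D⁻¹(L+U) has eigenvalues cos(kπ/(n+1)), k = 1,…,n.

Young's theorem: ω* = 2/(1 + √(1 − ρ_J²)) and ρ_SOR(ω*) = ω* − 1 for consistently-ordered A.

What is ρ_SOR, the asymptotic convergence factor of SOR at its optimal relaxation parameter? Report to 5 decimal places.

[ρ_J] n=101: ρ(B_J) = cos(π/(n+1)) = cos(π/102) = 0.99953.
√(1−ρ_J²) = |sin(π/102)| = 0.030795
Young: ω* = 2/(1+√(1−ρ_J²)) = 2/(1+0.030795) = 2/1.030795 = 1.94025.
and ρ(B_{ω*}) = 1.94025 − 1 = 0.94025.

ρ_SOR = 0.94025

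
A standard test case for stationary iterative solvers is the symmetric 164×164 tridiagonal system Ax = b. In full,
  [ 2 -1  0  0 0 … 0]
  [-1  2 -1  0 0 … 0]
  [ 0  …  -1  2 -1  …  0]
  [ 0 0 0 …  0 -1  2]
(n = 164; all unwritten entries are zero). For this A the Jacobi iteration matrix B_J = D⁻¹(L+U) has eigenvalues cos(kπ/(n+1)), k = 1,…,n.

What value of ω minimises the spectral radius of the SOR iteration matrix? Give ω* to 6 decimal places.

With n=164, ρ(Jacobi) = cos(π/165) = 0.999819.
root = sin(π/165) = 0.0190388  (since 1−cos² = sin²).
ω* = 2/(1+0.0190388) = 1.962634
and ρ(B_{ω*}) = 1.962634 − 1 = 0.962634.

ω* = 1.962634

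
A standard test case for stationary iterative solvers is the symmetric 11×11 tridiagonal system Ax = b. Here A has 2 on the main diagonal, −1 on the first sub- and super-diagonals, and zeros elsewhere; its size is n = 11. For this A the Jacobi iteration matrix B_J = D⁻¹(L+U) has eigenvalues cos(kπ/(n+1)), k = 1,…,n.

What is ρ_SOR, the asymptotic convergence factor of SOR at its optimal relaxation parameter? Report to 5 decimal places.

ρ_SOR = 0.58879

½·tridiag(1,0,1) at n=11: λ_k = cos(kπ/12); max |λ| at k=1 ⇒ ρ_J = cos(π/12) ≈ 0.96593.
√(1−ρ_J²) = |sin(π/12)| = 0.258819
ω* = 2/(1 + 0.258819) = 2/1.258819 = 1.58879.
ρ_SOR = ω* − 1 ≈ 0.58879.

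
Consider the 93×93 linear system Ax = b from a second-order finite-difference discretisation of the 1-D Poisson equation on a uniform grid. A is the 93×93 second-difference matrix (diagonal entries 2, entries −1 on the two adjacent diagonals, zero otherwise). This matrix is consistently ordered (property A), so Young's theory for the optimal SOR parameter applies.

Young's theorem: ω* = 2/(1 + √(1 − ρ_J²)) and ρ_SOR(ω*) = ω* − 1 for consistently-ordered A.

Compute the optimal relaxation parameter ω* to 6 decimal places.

ω* = 1.935331

With n=93, ρ(Jacobi) = cos(π/94) = 0.999442.
√(1−ρ_J²) = |sin(π/94)| = 0.0334150
ω* = 2/(1 + 0.0334150) = 2/1.0334150 = 1.935331.
[ρ_SOR] ω* − 1 = 0.935331.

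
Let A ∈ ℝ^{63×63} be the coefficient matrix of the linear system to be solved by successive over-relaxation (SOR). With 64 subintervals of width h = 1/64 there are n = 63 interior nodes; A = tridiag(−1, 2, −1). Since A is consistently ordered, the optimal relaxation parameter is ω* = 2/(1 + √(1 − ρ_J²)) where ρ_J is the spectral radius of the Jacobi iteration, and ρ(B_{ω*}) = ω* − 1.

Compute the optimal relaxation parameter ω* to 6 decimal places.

With n=63, ρ(Jacobi) = cos(π/64) = 0.998795.
1 − cos²(π/64) = sin²(π/64) ⇒ √(1−ρ_J²) = sin(π/64) = 0.0490677.
Then 2/(1+√(1−ρ_J²)) = 2/(1+0.0490677); ω* = 2/1.0490677 = 1.906455.
ρ_SOR = ω* − 1 ≈ 0.906455.

ω* = 1.906455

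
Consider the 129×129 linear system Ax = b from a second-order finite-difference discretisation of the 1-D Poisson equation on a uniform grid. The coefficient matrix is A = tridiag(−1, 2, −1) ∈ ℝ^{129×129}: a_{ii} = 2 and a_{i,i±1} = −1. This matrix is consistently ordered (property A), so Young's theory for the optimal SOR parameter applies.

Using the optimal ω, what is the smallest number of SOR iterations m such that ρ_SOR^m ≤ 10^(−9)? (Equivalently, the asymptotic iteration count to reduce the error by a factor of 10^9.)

[ρ_J] n=129: ρ(B_J) = cos(π/(n+1)) = cos(π/130) = 0.9997080.
root = sin(π/130) = 0.0241637  (since 1−cos² = sin²).
ω* = 2/(1+0.0241637) = 1.9528128
ρ_SOR = ω* − 1 ≈ 0.9528128.
ρ_SOR^m ≤ 10^(−9) ⇔ m ≥ 9·ln10/(−ln 0.9528128) = 20.7233/0.0483368 = 428.727; m = ⌈428.727⌉ = 429.

m = 429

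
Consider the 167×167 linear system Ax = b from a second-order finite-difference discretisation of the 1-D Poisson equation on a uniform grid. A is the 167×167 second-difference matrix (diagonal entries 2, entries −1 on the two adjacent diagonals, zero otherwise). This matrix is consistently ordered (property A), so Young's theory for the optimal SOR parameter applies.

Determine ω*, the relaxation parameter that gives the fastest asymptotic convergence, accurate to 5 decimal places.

B_J for the 167×167 system has eigenvalues cos(kπ/168); ρ_J = cos(π/168) = 0.99983.
1 − cos²(π/168) = sin²(π/168) ⇒ √(1−ρ_J²) = sin(π/168) = 0.018699.
ω* = 2/(1+0.018699) = 1.96329
ρ(B_{ω*}) = ω*−1 = 0.96329

ω* = 1.96329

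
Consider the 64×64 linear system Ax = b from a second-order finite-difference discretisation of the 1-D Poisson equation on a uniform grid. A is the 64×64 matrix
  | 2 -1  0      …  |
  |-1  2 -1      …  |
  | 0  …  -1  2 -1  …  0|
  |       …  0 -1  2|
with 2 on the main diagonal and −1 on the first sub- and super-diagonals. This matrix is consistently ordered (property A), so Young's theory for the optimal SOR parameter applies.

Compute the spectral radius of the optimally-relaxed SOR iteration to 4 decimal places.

ρ_SOR = 0.9078

n=64: λ(B_J) = 1 − λ(A)/2 = cos(kπ/65); k=1 gives ρ_J = 0.9988.
√(1 − cos²(π/65)) = sin(π/65) ≈ 0.04831.
Then 2/(1+√(1−ρ_J²)) = 2/(1+0.04831); ω* = 2/1.04831 = 1.9078.
At ω = 1.9078 every |λ(B_ω)| = ω−1, so ρ_SOR = 0.9078.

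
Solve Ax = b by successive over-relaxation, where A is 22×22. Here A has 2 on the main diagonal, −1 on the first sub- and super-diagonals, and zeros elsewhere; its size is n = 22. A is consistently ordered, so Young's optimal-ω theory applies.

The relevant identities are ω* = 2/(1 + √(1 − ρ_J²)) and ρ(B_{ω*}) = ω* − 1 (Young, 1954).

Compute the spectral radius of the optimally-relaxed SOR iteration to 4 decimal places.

ρ_SOR = 0.7603

[ρ_J] n=22: ρ(B_J) = cos(π/(n+1)) = cos(π/23) = 0.9907.
1 − cos²(π/23) = sin²(π/23) ⇒ √(1−ρ_J²) = sin(π/23) = 0.13617.
ω* = 2/(1 + 0.13617) = 2/1.13617 = 1.7603.
[ρ_SOR] ω* − 1 = 0.7603.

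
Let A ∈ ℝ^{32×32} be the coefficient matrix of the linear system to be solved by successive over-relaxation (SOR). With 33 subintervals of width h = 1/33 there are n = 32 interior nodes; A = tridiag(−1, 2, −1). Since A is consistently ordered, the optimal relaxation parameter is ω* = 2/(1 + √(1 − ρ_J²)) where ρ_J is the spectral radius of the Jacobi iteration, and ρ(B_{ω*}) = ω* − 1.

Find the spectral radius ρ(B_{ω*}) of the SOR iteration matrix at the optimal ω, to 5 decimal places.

ρ_SOR = 0.82639

[ρ_J] n=32: ρ(B_J) = cos(π/(n+1)) = cos(π/33) = 0.99547.
√(1−ρ_J²) simplifies to sin(π/33) = 0.095056.
ω* = 2/(1+0.095056) = 1.82639
ρ(B_{ω*}) = ω*−1 = 0.82639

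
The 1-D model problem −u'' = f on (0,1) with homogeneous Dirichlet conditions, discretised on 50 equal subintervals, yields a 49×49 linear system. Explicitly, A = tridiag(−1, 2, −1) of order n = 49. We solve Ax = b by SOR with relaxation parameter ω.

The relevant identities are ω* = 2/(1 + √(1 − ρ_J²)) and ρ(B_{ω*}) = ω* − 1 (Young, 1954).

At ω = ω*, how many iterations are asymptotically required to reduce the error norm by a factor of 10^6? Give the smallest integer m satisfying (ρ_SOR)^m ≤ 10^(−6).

m = 110

n=49: λ(B_J) = 1 − λ(A)/2 = cos(kπ/50); k=1 gives ρ_J = 0.9980267.
√(1−ρ_J²) simplifies to sin(π/50) = 0.0627905.
ω* = 2/(1+0.0627905) = 1.8818384
ρ_SOR = ω* − 1 = 1.8818384 − 1 = 0.8818384.
(0.8818384)^m ≤ 10^{−6}  ⇒  m·ln(0.8818384) ≤ −6·ln10  ⇒  m ≥ 109.868  ⇒  m = 110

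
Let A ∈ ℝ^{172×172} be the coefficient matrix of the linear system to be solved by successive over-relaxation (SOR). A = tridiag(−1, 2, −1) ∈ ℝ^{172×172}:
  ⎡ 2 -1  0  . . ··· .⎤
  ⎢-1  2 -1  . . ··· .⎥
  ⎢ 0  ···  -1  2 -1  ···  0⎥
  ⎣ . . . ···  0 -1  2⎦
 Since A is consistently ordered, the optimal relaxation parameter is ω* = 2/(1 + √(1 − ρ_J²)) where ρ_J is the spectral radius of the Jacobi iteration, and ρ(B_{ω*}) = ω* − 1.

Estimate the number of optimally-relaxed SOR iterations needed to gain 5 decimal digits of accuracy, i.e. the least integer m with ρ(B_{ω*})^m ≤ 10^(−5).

B_J for the 172×172 system has eigenvalues cos(kπ/173); ρ_J = cos(π/173) = 0.9998351.
√(1−ρ_J²) simplifies to sin(π/173) = 0.0181585.
ω* = 2/(1+0.0181585) = 1.9643307
At ω = 1.9643307 every |λ(B_ω)| = ω−1, so ρ_SOR = 0.9643307.
5·ln10 = 11.5129; −ln(0.9643307) = 0.036321; m = ⌈11.5129/0.036321⌉ = ⌈316.976⌉ = 317.

m = 317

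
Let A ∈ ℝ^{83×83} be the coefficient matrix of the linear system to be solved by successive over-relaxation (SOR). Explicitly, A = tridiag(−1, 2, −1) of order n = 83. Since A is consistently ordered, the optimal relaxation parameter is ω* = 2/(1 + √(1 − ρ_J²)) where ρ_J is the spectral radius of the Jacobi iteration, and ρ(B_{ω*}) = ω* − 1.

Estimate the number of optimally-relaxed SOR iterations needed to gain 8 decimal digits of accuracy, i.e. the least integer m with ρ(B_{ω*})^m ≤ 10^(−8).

m = 247

B_J for the 83×83 system has eigenvalues cos(kπ/84); ρ_J = cos(π/84) = 0.9993007.
root = sin(π/84) = 0.0373912  (since 1−cos² = sin²).
ω* = 2/(1 + 0.0373912) = 2/1.0373912 = 1.9279130.
Hence ρ(B_{ω*}) = 1.9279130 − 1 = 0.9279130.
For 8 digits: m = 8·ln10 / (−ln 0.9279130) = 18.4207/0.0748173 = 246.209; round up → m = 247.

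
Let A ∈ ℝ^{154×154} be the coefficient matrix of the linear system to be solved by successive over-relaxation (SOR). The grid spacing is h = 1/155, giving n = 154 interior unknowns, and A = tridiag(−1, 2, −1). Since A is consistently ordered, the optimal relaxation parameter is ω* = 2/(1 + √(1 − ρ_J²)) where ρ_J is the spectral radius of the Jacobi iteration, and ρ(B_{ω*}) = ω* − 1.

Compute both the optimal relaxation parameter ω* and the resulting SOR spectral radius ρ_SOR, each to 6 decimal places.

ω* = 1.960271, ρ_SOR = 0.960271

With n=154, ρ(Jacobi) = cos(π/155) = 0.999795.
√(1−ρ_J²) simplifies to sin(π/155) = 0.0202670.
Then 2/(1+√(1−ρ_J²)) = 2/(1+0.0202670); ω* = 2/1.0202670 = 1.960271.
At ω = 1.960271 every |λ(B_ω)| = ω−1, so ρ_SOR = 0.960271.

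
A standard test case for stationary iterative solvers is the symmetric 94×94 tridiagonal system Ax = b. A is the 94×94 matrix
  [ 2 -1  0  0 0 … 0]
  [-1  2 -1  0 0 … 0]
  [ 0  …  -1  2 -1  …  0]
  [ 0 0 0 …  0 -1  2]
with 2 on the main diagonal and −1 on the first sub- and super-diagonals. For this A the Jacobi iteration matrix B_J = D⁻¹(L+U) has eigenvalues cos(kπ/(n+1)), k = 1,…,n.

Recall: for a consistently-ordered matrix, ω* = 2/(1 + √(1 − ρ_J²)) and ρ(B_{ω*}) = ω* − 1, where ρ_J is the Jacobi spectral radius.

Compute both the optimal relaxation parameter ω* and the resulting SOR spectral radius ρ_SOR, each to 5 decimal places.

spectrum of D⁻¹(L+U) = {cos(kπ/95) : 1≤k≤94}; ρ_J = cos(π/95) = 0.99945.
√(1−ρ_J²) = |sin(π/95)| = 0.033063
Then 2/(1+√(1−ρ_J²)) = 2/(1+0.033063); ω* = 2/1.033063 = 1.93599.
ρ(B_{ω*}) = ω*−1 = 0.93599

ω* = 1.93599, ρ_SOR = 0.93599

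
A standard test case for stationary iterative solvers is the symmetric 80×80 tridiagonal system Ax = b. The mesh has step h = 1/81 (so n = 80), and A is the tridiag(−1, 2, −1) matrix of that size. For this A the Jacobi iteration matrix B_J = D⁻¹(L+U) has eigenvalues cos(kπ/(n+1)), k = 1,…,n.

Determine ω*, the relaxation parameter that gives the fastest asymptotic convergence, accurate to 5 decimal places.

spectrum of D⁻¹(L+U) = {cos(kπ/81) : 1≤k≤80}; ρ_J = cos(π/81) = 0.99925.
√(1−ρ_J²) simplifies to sin(π/81) = 0.038775.
ω* = 2/(1 + 0.038775) = 2/1.038775 = 1.92534.
ρ_SOR = ω* − 1 = 1.92534 − 1 = 0.92534.

ω* = 1.92534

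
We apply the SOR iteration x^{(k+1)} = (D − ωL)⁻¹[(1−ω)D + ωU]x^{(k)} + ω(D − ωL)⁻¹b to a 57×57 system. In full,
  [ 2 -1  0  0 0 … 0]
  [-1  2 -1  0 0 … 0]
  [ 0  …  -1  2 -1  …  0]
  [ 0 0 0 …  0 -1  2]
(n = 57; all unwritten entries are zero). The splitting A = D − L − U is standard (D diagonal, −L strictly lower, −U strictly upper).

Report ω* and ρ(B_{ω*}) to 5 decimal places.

ω* = 1.89728, ρ_SOR = 0.89728

½·tridiag(1,0,1) at n=57: λ_k = cos(kπ/58); max |λ| at k=1 ⇒ ρ_J = cos(π/58) ≈ 0.99853.
√(1 − cos²(π/58)) = sin(π/58) ≈ 0.054139.
So ω* = 2/1.054139 = 1.89728 (Young).
Hence ρ(B_{ω*}) = 1.89728 − 1 = 0.89728.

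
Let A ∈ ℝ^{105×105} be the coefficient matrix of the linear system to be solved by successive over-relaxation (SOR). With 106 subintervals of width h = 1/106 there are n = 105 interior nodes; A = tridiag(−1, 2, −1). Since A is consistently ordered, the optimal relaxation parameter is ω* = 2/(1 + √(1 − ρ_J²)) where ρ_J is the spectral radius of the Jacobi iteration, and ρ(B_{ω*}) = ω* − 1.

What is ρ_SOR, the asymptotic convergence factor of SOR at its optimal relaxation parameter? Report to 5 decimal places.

ρ_SOR = 0.94244

½·tridiag(1,0,1) at n=105: λ_k = cos(kπ/106); max |λ| at k=1 ⇒ ρ_J = cos(π/106) ≈ 0.99956.
√(1 − cos²(π/106)) = sin(π/106) ≈ 0.029633.
ω* = 2/(1 + 0.029633) = 2/1.029633 = 1.94244.
Hence ρ(B_{ω*}) = 1.94244 − 1 = 0.94244.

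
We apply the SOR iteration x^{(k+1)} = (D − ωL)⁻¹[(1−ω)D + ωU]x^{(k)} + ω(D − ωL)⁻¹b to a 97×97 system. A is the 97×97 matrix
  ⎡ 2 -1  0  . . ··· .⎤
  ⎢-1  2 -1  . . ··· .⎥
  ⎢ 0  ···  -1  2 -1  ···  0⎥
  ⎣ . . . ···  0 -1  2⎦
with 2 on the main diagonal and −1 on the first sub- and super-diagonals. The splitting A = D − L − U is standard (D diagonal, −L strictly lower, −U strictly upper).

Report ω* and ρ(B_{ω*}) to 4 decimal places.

ω* = 1.9379, ρ_SOR = 0.9379

n=97: λ(B_J) = 1 − λ(A)/2 = cos(kπ/98); k=1 gives ρ_J = 0.9995.
root = sin(π/98) = 0.03205  (since 1−cos² = sin²).
Young: ω* = 2/(1+√(1−ρ_J²)) = 2/(1+0.03205) = 2/1.03205 = 1.9379.
ρ(B_{ω*}) = ω*−1 = 0.9379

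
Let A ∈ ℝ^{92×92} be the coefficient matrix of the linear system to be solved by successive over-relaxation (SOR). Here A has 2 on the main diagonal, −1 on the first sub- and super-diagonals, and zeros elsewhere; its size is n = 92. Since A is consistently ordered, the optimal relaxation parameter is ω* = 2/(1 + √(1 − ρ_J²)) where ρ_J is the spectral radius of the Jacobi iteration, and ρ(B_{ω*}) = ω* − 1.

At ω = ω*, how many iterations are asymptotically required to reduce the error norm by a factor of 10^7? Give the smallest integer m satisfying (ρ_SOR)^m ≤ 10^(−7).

m = 239

ρ_J = max_k |cos(kπ/93)| = cos(π/93) = 0.9994295
√(1−ρ_J²) = |sin(π/93)| = 0.0337741
ω* = 2 / (1 + 0.0337741) = 2 / 1.0337741 ≈ 1.9346586.
and ρ(B_{ω*}) = 1.9346586 − 1 = 0.9346586.
Need (0.9346586)^m ≤ 10^(−7): m ≥ 7·ln10/|ln 0.9346586| = 16.1181/0.067574 = 238.525 ⇒ m = 239.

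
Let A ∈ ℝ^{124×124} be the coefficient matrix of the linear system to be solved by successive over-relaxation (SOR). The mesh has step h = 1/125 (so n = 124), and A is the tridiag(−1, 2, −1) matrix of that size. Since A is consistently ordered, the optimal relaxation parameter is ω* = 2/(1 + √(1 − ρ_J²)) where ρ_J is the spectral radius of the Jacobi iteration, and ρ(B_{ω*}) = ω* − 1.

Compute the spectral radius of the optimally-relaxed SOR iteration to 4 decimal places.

ρ_SOR = 0.9510

ρ_J = max_k |cos(kπ/125)| = cos(π/125) = 0.9997
√(1 − cos²(π/125)) = sin(π/125) ≈ 0.02513.
ω* = 2/(1 + 0.02513) = 2/1.02513 = 1.9510.
ρ_SOR = ω* − 1 = 1.9510 − 1 = 0.9510.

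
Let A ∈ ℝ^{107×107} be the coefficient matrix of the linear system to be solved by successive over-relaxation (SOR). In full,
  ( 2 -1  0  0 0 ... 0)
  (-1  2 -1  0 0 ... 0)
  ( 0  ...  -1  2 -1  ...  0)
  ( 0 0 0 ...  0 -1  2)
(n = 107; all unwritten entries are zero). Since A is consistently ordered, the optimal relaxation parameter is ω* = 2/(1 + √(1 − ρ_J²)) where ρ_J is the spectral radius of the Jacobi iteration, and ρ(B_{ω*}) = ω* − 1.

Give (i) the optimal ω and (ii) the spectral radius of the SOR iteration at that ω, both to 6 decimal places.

[ρ_J] n=107: ρ(B_J) = cos(π/(n+1)) = cos(π/108) = 0.999577.
√(1−ρ_J²) = |sin(π/108)| = 0.0290847
So ω* = 2/1.0290847 = 1.943475 (Young).
At ω = 1.943475 every |λ(B_ω)| = ω−1, so ρ_SOR = 0.943475.

ω* = 1.943475, ρ_SOR = 0.943475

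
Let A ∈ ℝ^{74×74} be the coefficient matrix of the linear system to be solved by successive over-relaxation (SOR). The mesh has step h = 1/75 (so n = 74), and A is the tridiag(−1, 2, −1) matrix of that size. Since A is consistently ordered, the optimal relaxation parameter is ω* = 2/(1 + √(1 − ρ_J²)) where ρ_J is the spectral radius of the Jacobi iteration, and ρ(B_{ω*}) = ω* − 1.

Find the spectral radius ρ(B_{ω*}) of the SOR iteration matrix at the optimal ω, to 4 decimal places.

ρ_SOR = 0.9196

n=74: λ(B_J) = 1 − λ(A)/2 = cos(kπ/75); k=1 gives ρ_J = 0.9991.
1 − cos²(π/75) = sin²(π/75) ⇒ √(1−ρ_J²) = sin(π/75) = 0.04188.
So ω* = 2/1.04188 = 1.9196 (Young).
At ω = 1.9196 every |λ(B_ω)| = ω−1, so ρ_SOR = 0.9196.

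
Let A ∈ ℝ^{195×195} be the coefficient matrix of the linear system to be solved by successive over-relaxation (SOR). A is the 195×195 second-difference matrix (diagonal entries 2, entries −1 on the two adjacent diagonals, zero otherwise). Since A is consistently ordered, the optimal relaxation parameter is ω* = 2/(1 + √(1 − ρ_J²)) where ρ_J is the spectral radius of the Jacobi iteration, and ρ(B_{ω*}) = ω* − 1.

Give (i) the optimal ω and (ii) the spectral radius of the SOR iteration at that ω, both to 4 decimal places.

n=195: λ(B_J) = 1 − λ(A)/2 = cos(kπ/196); k=1 gives ρ_J = 0.9999.
√(1−ρ_J²) simplifies to sin(π/196) = 0.01603.
ω* = 2/(1+0.01603) = 1.9684
At ω = 1.9684 every |λ(B_ω)| = ω−1, so ρ_SOR = 0.9684.

ω* = 1.9684, ρ_SOR = 0.9684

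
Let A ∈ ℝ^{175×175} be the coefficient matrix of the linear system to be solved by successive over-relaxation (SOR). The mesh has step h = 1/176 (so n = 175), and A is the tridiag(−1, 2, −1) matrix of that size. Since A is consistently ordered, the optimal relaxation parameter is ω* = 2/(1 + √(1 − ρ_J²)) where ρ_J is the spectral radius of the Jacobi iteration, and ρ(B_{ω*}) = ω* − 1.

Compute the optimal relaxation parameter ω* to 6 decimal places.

ω* = 1.964928

spectrum of D⁻¹(L+U) = {cos(kπ/176) : 1≤k≤175}; ρ_J = cos(π/176) = 0.999841.
√(1 − cos²(π/176)) = sin(π/176) ≈ 0.0178490.
Then 2/(1+√(1−ρ_J²)) = 2/(1+0.0178490); ω* = 2/1.0178490 = 1.964928.
and ρ(B_{ω*}) = 1.964928 − 1 = 0.964928.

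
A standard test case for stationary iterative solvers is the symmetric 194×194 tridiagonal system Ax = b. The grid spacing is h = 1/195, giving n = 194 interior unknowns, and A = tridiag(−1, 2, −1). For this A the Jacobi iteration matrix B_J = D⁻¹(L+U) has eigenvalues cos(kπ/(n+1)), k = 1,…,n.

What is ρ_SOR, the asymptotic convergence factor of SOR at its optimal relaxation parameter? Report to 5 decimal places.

spectrum of D⁻¹(L+U) = {cos(kπ/195) : 1≤k≤194}; ρ_J = cos(π/195) = 0.99987.
1 − cos²(π/195) = sin²(π/195) ⇒ √(1−ρ_J²) = sin(π/195) = 0.016110.
ω* = 2/(1+0.016110) = 1.96829
ρ(B_{ω*}) = ω*−1 = 0.96829

ρ_SOR = 0.96829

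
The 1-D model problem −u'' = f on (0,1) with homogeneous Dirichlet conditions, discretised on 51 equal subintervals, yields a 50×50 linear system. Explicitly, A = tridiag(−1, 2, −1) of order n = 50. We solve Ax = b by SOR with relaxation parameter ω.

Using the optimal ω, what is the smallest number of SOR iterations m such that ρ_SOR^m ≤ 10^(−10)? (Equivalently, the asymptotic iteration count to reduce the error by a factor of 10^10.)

m = 187

½·tridiag(1,0,1) at n=50: λ_k = cos(kπ/51); max |λ| at k=1 ⇒ ρ_J = cos(π/51) ≈ 0.9981033.
root = sin(π/51) = 0.0615609  (since 1−cos² = sin²).
ω* = 2/(1+0.0615609) = 1.8840181
ρ_SOR = ω* − 1 = 1.8840181 − 1 = 0.8840181.
For 10 digits: m = 10·ln10 / (−ln 0.8840181) = 23.0259/0.123278 = 186.780; round up → m = 187.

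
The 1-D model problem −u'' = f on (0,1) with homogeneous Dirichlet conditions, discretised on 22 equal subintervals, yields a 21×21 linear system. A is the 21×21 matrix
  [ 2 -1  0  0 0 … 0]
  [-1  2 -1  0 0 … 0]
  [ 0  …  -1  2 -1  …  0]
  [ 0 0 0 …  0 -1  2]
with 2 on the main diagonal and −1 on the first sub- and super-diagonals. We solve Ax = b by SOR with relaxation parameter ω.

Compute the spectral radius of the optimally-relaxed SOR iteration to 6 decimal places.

ρ_SOR = 0.750831

[ρ_J] n=21: ρ(B_J) = cos(π/(n+1)) = cos(π/22) = 0.989821.
√(1 − cos²(π/22)) = sin(π/22) ≈ 0.1423148.
ω* = 2 / (1 + 0.1423148) = 2 / 1.1423148 ≈ 1.750831.
ρ(B_{ω*}) = ω*−1 = 0.750831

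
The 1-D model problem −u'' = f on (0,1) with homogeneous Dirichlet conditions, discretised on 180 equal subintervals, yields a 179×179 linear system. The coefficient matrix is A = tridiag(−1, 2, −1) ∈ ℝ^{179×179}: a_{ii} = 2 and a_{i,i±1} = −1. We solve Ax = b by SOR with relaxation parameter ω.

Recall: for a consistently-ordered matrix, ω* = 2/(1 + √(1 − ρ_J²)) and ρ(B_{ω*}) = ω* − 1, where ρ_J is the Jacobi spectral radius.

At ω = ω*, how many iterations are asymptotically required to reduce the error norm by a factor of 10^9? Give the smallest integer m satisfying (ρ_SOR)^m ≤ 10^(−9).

m = 594

[ρ_J] n=179: ρ(B_J) = cos(π/(n+1)) = cos(π/180) = 0.9998477.
root = sin(π/180) = 0.0174524  (since 1−cos² = sin²).
Young: ω* = 2/(1+√(1−ρ_J²)) = 2/(1+0.0174524) = 2/1.0174524 = 1.9656939.
ρ_SOR = ω* − 1 = 1.9656939 − 1 = 0.9656939.
m ≥ 9·ln10 / (−ln 0.9656939) = 593.648; smallest integer m = 594.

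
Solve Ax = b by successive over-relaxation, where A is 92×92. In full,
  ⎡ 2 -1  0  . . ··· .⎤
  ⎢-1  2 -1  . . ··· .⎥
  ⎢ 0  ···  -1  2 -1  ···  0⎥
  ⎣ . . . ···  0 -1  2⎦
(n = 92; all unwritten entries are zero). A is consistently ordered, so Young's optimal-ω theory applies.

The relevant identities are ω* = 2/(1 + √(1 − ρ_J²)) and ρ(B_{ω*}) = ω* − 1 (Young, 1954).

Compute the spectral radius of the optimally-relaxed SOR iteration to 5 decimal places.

[ρ_J] n=92: ρ(B_J) = cos(π/(n+1)) = cos(π/93) = 0.99943.
1 − cos²(π/93) = sin²(π/93) ⇒ √(1−ρ_J²) = sin(π/93) = 0.033774.
[ω*] 2 ÷ (1 + 0.033774) = 2 ÷ 1.033774 = 1.93466.
ρ_SOR = ω* − 1 ≈ 0.93466.

ρ_SOR = 0.93466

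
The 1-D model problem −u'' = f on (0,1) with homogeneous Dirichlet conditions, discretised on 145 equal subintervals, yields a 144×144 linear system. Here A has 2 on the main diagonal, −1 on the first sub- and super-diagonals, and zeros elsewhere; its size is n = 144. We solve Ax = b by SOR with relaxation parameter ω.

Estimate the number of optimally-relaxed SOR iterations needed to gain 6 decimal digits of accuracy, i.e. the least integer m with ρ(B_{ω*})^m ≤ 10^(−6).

m = 319

[ρ_J] n=144: ρ(B_J) = cos(π/(n+1)) = cos(π/145) = 0.9997653.
√(1 − cos²(π/145)) = sin(π/145) ≈ 0.0216645.
Young: ω* = 2/(1+√(1−ρ_J²)) = 2/(1+0.0216645) = 2/1.0216645 = 1.9575898.
ρ(B_{ω*}) = ω*−1 = 0.9575898
m ≥ 6·ln10 / (−ln 0.9575898) = 318.801; smallest integer m = 319.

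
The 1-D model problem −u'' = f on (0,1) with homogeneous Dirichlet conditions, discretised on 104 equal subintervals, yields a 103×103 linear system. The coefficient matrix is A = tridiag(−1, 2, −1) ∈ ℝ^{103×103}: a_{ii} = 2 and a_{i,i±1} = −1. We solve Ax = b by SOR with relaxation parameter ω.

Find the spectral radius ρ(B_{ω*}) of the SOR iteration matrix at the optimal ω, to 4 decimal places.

ρ_SOR = 0.9414

With n=103, ρ(Jacobi) = cos(π/104) = 0.9995.
1 − cos²(π/104) = sin²(π/104) ⇒ √(1−ρ_J²) = sin(π/104) = 0.03020.
Then 2/(1+√(1−ρ_J²)) = 2/(1+0.03020); ω* = 2/1.03020 = 1.9414.
[ρ_SOR] ω* − 1 = 0.9414.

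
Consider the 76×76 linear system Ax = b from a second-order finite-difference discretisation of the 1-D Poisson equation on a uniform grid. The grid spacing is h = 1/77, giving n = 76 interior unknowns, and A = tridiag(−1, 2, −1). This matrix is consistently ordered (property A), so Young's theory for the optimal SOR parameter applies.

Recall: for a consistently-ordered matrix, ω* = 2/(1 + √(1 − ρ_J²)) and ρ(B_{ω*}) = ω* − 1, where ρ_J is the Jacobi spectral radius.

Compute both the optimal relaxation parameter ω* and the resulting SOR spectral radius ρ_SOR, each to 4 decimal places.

ω* = 1.9216, ρ_SOR = 0.9216

B_J for the 76×76 system has eigenvalues cos(kπ/77); ρ_J = cos(π/77) = 0.9992.
1 − cos²(π/77) = sin²(π/77) ⇒ √(1−ρ_J²) = sin(π/77) = 0.04079.
Then 2/(1+√(1−ρ_J²)) = 2/(1+0.04079); ω* = 2/1.04079 = 1.9216.
ρ_SOR = ω* − 1 = 1.9216 − 1 = 0.9216.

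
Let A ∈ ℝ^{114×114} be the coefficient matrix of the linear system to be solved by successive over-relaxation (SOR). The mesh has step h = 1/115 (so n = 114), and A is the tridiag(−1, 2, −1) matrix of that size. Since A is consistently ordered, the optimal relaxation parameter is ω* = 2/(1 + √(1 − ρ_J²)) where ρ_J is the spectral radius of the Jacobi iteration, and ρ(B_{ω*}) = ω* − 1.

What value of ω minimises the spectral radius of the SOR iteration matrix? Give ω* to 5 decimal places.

spectrum of D⁻¹(L+U) = {cos(kπ/115) : 1≤k≤114}; ρ_J = cos(π/115) = 0.99963.
1 − cos²(π/115) = sin²(π/115) ⇒ √(1−ρ_J²) = sin(π/115) = 0.027315.
So ω* = 2/1.027315 = 1.94682 (Young).
[ρ_SOR] ω* − 1 = 0.94682.

ω* = 1.94682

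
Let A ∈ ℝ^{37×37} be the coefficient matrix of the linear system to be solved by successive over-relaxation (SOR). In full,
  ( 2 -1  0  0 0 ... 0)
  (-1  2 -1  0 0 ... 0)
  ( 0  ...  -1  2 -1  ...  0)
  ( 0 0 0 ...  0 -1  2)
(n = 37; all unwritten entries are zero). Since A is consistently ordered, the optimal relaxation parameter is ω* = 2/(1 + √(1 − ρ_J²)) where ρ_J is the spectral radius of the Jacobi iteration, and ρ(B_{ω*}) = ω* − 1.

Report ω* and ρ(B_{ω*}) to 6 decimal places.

½·tridiag(1,0,1) at n=37: λ_k = cos(kπ/38); max |λ| at k=1 ⇒ ρ_J = cos(π/38) ≈ 0.996584.
root = sin(π/38) = 0.0825793  (since 1−cos² = sin²).
[ω*] 2 ÷ (1 + 0.0825793) = 2 ÷ 1.0825793 = 1.847440.
At ω = 1.847440 every |λ(B_ω)| = ω−1, so ρ_SOR = 0.847440.

ω* = 1.847440, ρ_SOR = 0.847440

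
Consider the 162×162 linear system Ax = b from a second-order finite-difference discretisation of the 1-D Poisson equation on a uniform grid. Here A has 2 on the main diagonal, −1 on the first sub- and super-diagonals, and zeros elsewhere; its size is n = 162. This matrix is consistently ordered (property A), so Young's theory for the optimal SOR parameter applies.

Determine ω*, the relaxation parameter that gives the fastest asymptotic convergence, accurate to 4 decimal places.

[ρ_J] n=162: ρ(B_J) = cos(π/(n+1)) = cos(π/163) = 0.9998.
√(1−ρ_J²) simplifies to sin(π/163) = 0.01927.
[ω*] 2 ÷ (1 + 0.01927) = 2 ÷ 1.01927 = 1.9622.
Hence ρ(B_{ω*}) = 1.9622 − 1 = 0.9622.

ω* = 1.9622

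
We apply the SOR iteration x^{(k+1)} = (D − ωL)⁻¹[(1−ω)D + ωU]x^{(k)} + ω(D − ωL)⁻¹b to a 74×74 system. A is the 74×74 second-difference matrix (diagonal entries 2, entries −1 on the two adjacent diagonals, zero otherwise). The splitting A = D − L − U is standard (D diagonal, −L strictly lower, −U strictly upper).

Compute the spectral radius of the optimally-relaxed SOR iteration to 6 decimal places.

ρ_SOR = 0.919615

B_J for the 74×74 system has eigenvalues cos(kπ/75); ρ_J = cos(π/75) = 0.999123.
√(1−ρ_J²) simplifies to sin(π/75) = 0.0418757.
ω* = 2/(1 + 0.0418757) = 2/1.0418757 = 1.919615.
At ω = 1.919615 every |λ(B_ω)| = ω−1, so ρ_SOR = 0.919615.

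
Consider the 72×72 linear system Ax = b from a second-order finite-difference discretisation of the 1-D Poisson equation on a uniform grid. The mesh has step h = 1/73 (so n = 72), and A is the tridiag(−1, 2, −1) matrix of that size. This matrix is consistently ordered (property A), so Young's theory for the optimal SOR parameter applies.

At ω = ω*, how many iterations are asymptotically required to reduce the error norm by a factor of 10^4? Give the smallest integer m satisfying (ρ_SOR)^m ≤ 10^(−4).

B_J for the 72×72 system has eigenvalues cos(kπ/73); ρ_J = cos(π/73) = 0.9990741.
1 − cos²(π/73) = sin²(π/73) ⇒ √(1−ρ_J²) = sin(π/73) = 0.0430222.
[ω*] 2 ÷ (1 + 0.0430222) = 2 ÷ 1.0430222 = 1.9175047.
[ρ_SOR] ω* − 1 = 0.9175047.
ρ_SOR^m ≤ 10^(−4) ⇔ m ≥ 4·ln10/(−ln 0.9175047) = 9.21034/0.0860976 = 106.976; m = ⌈106.976⌉ = 107.

m = 107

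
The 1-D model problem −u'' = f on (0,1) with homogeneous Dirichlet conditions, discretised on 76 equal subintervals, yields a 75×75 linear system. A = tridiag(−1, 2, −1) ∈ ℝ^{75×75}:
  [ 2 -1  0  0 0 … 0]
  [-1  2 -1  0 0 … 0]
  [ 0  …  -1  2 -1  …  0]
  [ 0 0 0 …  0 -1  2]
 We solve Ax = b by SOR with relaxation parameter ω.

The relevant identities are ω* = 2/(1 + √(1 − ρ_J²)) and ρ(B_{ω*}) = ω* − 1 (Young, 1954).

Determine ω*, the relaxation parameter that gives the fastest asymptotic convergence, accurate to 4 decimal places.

ω* = 1.9206

½·tridiag(1,0,1) at n=75: λ_k = cos(kπ/76); max |λ| at k=1 ⇒ ρ_J = cos(π/76) ≈ 0.9991.
root = sin(π/76) = 0.04132  (since 1−cos² = sin²).
[ω*] 2 ÷ (1 + 0.04132) = 2 ÷ 1.04132 = 1.9206.
ρ_SOR = ω* − 1 ≈ 0.9206.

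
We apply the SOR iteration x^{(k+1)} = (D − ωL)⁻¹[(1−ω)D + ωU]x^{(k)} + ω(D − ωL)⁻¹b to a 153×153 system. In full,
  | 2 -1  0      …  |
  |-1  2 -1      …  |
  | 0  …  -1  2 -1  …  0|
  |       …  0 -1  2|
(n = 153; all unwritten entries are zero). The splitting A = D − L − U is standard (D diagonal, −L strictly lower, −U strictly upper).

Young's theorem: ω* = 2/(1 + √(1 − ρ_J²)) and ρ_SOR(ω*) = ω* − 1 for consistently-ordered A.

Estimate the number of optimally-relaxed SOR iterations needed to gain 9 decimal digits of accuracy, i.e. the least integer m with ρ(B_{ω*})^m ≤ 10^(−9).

ρ_J = max_k |cos(kπ/154)| = cos(π/154) = 0.9997919
1 − cos²(π/154) = sin²(π/154) ⇒ √(1−ρ_J²) = sin(π/154) = 0.0203985.
ω* = 2 / (1 + 0.0203985) = 2 / 1.0203985 ≈ 1.9600186.
ρ_SOR = ω* − 1 = 1.9600186 − 1 = 0.9600186.
For 9 digits: m = 9·ln10 / (−ln 0.9600186) = 20.7233/0.0408026 = 507.892; round up → m = 508.

m = 508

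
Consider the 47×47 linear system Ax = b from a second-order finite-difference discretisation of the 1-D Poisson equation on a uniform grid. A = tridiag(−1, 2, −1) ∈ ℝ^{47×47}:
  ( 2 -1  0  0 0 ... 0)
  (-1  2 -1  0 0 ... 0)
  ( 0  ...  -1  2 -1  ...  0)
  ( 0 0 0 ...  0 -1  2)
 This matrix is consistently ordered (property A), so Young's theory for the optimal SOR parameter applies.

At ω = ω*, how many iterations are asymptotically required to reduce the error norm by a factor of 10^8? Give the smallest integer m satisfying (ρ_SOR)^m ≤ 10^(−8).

m = 141

B_J for the 47×47 system has eigenvalues cos(kπ/48); ρ_J = cos(π/48) = 0.9978589.
root = sin(π/48) = 0.0654031  (since 1−cos² = sin²).
Young: ω* = 2/(1+√(1−ρ_J²)) = 2/(1+0.0654031) = 2/1.0654031 = 1.8772237.
and ρ(B_{ω*}) = 1.8772237 − 1 = 0.8772237.
Need (0.8772237)^m ≤ 10^(−8): m ≥ 8·ln10/|ln 0.8772237| = 18.4207/0.130993 = 140.624 ⇒ m = 141.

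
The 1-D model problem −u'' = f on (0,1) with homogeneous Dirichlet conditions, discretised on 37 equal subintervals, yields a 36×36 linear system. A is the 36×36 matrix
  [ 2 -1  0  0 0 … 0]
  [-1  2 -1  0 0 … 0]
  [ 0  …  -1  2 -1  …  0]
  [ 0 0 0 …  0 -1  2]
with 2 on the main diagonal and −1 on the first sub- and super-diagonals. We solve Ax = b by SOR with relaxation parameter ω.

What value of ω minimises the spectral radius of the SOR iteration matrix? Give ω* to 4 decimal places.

½·tridiag(1,0,1) at n=36: λ_k = cos(kπ/37); max |λ| at k=1 ⇒ ρ_J = cos(π/37) ≈ 0.9964.
root = sin(π/37) = 0.08481  (since 1−cos² = sin²).
Young: ω* = 2/(1+√(1−ρ_J²)) = 2/(1+0.08481) = 2/1.08481 = 1.8436.
At ω = 1.8436 every |λ(B_ω)| = ω−1, so ρ_SOR = 0.8436.

ω* = 1.8436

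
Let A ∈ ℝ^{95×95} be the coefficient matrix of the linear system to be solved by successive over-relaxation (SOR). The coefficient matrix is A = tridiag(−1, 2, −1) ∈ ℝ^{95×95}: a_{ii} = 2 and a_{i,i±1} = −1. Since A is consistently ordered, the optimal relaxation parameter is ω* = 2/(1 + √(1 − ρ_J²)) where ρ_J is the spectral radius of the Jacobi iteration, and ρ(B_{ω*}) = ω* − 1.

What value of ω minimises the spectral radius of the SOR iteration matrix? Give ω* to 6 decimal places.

ω* = 1.936635

B_J for the 95×95 system has eigenvalues cos(kπ/96); ρ_J = cos(π/96) = 0.999465.
√(1−ρ_J²) simplifies to sin(π/96) = 0.0327191.
ω* = 2/(1+0.0327191) = 1.936635
and ρ(B_{ω*}) = 1.936635 − 1 = 0.936635.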